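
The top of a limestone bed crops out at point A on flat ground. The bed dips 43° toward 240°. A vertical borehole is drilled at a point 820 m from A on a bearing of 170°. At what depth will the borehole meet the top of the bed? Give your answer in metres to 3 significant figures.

The hole lies 70° from the dip direction, so the down-dip offset is 820 × cos 70° = 280.46 m.
Depth = down-dip offset × tan(dip) = 280.46 × tan 43° = 280.46 × 0.9325
Depth = 261.53 m

262 m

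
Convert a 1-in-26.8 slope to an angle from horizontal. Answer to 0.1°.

tan θ = 1/26.8 = 0.0373
θ = arctan(0.0373) = 2.14°

2.1°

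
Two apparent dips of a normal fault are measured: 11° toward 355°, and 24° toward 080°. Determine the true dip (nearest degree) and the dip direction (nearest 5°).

true dip 25°, dip direction 060°

Each apparent-dip line lies in the plane. As unit vectors (x east, y north, z up), v₁ plunges 11°→355° and v₂ plunges 24°→080°.
Cross product v₁ × v₂ gives the pole to the plane: n ∝ (0.367, 0.206, 0.893).
tan δ = √(n_x²+n_y²)/n_z = 0.422/0.893, so δ = 25.3°.
The horizontal component of n points toward azimuth atan2(n_x, n_y) = 61°, the dip direction.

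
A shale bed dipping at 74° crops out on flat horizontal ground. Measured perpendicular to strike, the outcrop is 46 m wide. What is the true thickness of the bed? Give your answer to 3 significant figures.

True thickness t = w · sin(dip) = 46 × sin 74°
t = 46 × 0.9613 = 44.218 m

44.2 m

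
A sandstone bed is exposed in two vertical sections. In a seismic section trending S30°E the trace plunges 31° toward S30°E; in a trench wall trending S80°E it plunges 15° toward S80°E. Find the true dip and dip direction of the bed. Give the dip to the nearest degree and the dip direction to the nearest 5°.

true dip 32°, dip direction 165°

Represent each trace as a vector plunging at its apparent dip toward its trend (east-north-up frame): v₁ = (0.429, -0.742, -0.515), v₂ = (0.951, -0.168, -0.259).
Cross product v₁ × v₂ gives the pole to the plane: n ∝ (0.106, -0.379, 0.634).
tan δ = √(n_x²+n_y²)/n_z = 0.393/0.634, so δ = 31.8°.
Dip direction = atan2(0.106, -0.379) = 164° (azimuth of n's horizontal projection).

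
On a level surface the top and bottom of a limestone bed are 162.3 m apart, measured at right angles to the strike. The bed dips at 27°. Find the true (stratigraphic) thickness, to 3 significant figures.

73.7 m

True thickness t = w · sin(dip) = 162.3 × sin 27°
t = 162.3 × 0.4540 = 73.683 m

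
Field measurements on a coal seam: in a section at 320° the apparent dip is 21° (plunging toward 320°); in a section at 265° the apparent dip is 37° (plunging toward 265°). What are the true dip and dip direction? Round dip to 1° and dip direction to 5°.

Each apparent-dip line lies in the plane. As unit vectors (x east, y north, z up), v₁ plunges 21°→320° and v₂ plunges 37°→265°.
The plane normal is n = v₁ × v₂ ∝ (-0.455, -0.076, 0.611).
True dip = arccos(n_z / |n|) = arccos(0.7977) = 37.1°.
Dip direction = atan2(-0.455, -0.076) = 261° (azimuth of n's horizontal projection).

true dip 37°, dip direction 260°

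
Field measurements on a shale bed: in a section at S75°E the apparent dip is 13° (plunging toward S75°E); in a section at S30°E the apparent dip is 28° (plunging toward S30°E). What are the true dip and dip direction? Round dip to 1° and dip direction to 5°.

Each apparent-dip line lies in the plane. As unit vectors (x east, y north, z up), v₁ plunges 13°→S75°E and v₂ plunges 28°→S30°E.
n = v₁ × v₂ = (0.054, -0.343, 0.608) (taken with n_z > 0).
tan δ = √(n_x²+n_y²)/n_z = 0.347/0.608, so δ = 29.7°.
The horizontal component of n points toward azimuth atan2(n_x, n_y) = 171°, the dip direction.

true dip 30°, dip direction 170°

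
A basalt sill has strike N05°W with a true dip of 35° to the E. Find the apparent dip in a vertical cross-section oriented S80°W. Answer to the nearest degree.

Angle between strike (N05°W) and section (S80°W): β = 85°.
tan(apparent dip) = tan 35° · sin 85° = 0.6975
apparent dip = arctan 0.6975 = 34.90°

35°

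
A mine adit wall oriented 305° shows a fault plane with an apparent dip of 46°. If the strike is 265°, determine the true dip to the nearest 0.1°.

β = acute angle between strike 265° and section 305° = 40°.
tan(true dip) = tan 46° / sin 40° = 1.6110
true dip = arctan 1.6110 = 58.17°

58.2°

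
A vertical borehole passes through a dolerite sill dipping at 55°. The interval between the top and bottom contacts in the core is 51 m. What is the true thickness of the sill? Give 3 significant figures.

True thickness t = h · cos(dip) = 51 × cos 55°
t = 51 × 0.5736 = 29.252 m

29.3 m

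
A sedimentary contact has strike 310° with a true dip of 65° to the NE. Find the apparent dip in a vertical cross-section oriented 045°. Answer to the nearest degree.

Angle between strike (310°) and section (045°): β = 85°.
tan(apparent dip) = tan 65° · sin 85° = 2.1363
apparent dip = arctan 2.1363 = 64.92°

65°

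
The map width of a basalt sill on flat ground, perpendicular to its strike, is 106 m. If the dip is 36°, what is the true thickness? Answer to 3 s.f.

True thickness t = w · sin(dip) = 106 × sin 36°
t = 106 × 0.5878 = 62.305 m

62.3 m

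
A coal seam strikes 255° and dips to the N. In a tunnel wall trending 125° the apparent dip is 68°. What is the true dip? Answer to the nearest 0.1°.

72.8°

The section is 50° from the strike.
tan δ = tan α / sin β = tan 68° / sin 50° = 2.4751 / 0.7660 = 3.2310
δ = arctan(3.2310) = 72.80°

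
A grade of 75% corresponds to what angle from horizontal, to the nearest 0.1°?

tan θ = 75/100 = 0.7500
θ = arctan(0.7500) = 36.87°

36.9°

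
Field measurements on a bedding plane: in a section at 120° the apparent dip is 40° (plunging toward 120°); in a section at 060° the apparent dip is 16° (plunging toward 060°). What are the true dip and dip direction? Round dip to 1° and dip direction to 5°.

true dip 40°, dip direction 130°

Represent each trace as a vector plunging at its apparent dip toward its trend (east-north-up frame): v₁ = (0.663, -0.383, -0.643), v₂ = (0.832, 0.481, -0.276).
The plane normal is n = v₁ × v₂ ∝ (0.415, -0.352, 0.638).
Dip δ = arctan(|n_h|/n_z) = arctan(0.544/0.638) = 40.5°.
Dip direction = azimuth of (n_x, n_y) = atan2(0.415, -0.352) = 130°.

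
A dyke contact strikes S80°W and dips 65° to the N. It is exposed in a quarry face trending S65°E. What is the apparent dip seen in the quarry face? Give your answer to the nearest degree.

51°

The section lies 35° from the strike.
tan α = tan 65° × sin 35° = 2.1445 × 0.5736 = 1.2300
apparent dip = arctan 1.2300 = 50.89°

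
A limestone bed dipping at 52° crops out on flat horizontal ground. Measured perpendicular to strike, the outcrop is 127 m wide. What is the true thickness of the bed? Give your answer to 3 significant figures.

True thickness t = w · sin(dip) = 127 × sin 52°
t = 127 × 0.7880 = 100.077 m

100 m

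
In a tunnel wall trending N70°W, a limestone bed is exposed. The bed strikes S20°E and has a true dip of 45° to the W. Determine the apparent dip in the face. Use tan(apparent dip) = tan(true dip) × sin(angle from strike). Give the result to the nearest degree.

The section lies 50° from the strike.
tan(apparent dip) = tan 45° · sin 50° = 0.7660
α = arctan(0.7660) = 37.45°

37°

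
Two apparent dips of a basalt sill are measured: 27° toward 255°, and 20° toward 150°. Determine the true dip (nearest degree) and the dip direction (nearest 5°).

Represent each trace as a vector plunging at its apparent dip toward its trend (east-north-up frame): v₁ = (-0.861, -0.231, -0.454), v₂ = (0.470, -0.814, -0.342).
n = v₁ × v₂ = (-0.291, -0.508, 0.809) (taken with n_z > 0).
tan δ = √(n_x²+n_y²)/n_z = 0.585/0.809, so δ = 35.9°.
Dip direction = azimuth of (n_x, n_y) = atan2(-0.291, -0.508) = 210°.

true dip 36°, dip direction 210°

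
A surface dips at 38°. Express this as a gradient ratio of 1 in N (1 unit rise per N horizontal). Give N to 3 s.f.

1 : N means tan θ = 1/N, so N = 1/tan 38° = 1/0.7813

1 in 1.28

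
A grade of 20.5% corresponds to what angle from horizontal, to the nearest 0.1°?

tan θ = 20.5/100 = 0.2050
θ = arctan(0.2050) = 11.59°

11.6°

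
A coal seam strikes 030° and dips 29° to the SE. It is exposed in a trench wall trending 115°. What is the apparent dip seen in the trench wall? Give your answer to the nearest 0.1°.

The section lies 85° from the strike.
tan α = tan 29° × sin 85° = 0.5543 × 0.9962 = 0.5522
apparent dip = arctan 0.5522 = 28.91°

28.9°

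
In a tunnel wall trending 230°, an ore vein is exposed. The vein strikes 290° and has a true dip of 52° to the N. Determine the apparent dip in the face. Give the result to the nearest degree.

48°

The strike is 290° and the section trends 230°; the acute angle between them is β = 60°.
tan(apparent dip) = tan 52° · sin 60° = 1.1085
apparent dip = arctan 1.1085 = 47.94°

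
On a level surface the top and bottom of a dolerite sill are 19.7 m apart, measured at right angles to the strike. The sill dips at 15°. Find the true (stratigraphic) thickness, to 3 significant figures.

5.10 m

True thickness t = w · sin(dip) = 19.7 × sin 15°
t = 19.7 × 0.2588 = 5.099 m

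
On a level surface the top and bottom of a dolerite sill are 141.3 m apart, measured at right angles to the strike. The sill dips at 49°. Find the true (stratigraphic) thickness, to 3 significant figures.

107 m

True thickness t = w · sin(dip) = 141.3 × sin 49°
t = 141.3 × 0.7547 = 106.640 m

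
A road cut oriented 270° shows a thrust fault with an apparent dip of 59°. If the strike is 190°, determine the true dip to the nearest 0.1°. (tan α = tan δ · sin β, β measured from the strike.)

59.4°

The section is 80° from the strike.
tan δ = tan α / sin β = tan 59° / sin 80° = 1.6643 / 0.9848 = 1.6900
true dip = arctan 1.6900 = 59.39°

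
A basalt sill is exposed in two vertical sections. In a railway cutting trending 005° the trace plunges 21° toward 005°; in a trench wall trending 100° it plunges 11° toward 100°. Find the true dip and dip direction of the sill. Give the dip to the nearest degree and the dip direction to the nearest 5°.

true dip 24°, dip direction 035°

The two traces are lines in the plane: v₁ = (sin 5°·cos 21°, cos 5°·cos 21°, −sin 21°), v₂ = (sin 100°·cos 11°, cos 100°·cos 11°, −sin 11°).
n = v₁ × v₂ = (0.239, 0.331, 0.913) (taken with n_z > 0).
True dip = arccos(n_z / |n|) = arccos(0.9130) = 24.1°.
The horizontal component of n points toward azimuth atan2(n_x, n_y) = 36°, the dip direction.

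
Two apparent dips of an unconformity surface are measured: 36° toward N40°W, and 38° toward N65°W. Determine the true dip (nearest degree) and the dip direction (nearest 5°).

true dip 38°, dip direction 300°

Each apparent-dip line lies in the plane. As unit vectors (x east, y north, z up), v₁ plunges 36°→N40°W and v₂ plunges 38°→N65°W.
The plane normal is n = v₁ × v₂ ∝ (-0.186, 0.100, 0.269).
True dip = arccos(n_z / |n|) = arccos(0.7875) = 38.0°.
Dip direction = azimuth of (n_x, n_y) = atan2(-0.186, 0.100) = 298°.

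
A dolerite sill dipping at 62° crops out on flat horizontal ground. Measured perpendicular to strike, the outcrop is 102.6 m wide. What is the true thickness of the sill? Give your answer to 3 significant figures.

True thickness t = w · sin(dip) = 102.6 × sin 62°
t = 102.6 × 0.8829 = 90.590 m

90.6 m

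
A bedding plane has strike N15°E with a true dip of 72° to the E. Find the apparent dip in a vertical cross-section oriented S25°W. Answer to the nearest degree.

28°

Angle between strike (N15°E) and section (S25°W): β = 10°.
tan α = tan 72° × sin 10° = 3.0777 × 0.1736 = 0.5344
apparent dip = arctan 0.5344 = 28.12°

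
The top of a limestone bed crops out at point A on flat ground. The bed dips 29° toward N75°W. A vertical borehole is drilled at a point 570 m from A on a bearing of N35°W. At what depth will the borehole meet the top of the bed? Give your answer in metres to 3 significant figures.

The hole lies 40° from the dip direction, so the down-dip offset is 570 × cos 40° = 436.65 m.
Depth = down-dip offset × tan(dip) = 436.65 × tan 29° = 436.65 × 0.5543
Depth = 242.04 m

242 m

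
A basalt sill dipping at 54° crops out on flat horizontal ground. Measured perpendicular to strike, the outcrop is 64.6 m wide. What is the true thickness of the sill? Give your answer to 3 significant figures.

True thickness t = w · sin(dip) = 64.6 × sin 54°
t = 64.6 × 0.8090 = 52.262 m

52.3 m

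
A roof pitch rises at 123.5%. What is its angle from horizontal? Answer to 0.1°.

tan θ = 123.5/100 = 1.2350
θ = arctan(1.2350) = 51.00°

51.0°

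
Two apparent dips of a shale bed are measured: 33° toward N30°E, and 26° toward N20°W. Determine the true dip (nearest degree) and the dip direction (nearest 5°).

true dip 33°, dip direction 020°

The two traces are lines in the plane: v₁ = (sin 30°·cos 33°, cos 30°·cos 33°, −sin 33°), v₂ = (sin 340°·cos 26°, cos 340°·cos 26°, −sin 26°).
Cross product v₁ × v₂ gives the pole to the plane: n ∝ (0.142, 0.351, 0.577).
tan δ = √(n_x²+n_y²)/n_z = 0.379/0.577, so δ = 33.3°.
The horizontal component of n points toward azimuth atan2(n_x, n_y) = 22°, the dip direction.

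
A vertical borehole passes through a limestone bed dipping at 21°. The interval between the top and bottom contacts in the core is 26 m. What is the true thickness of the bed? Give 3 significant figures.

True thickness t = h · cos(dip) = 26 × cos 21°
t = 26 × 0.9336 = 24.273 m

24.3 m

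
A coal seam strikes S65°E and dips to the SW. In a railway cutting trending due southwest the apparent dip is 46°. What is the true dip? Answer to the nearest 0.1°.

The section is 70° from the strike.
tan(true dip) = tan 46° / sin 70° = 1.1020
δ = arctan(1.1020) = 47.78°

47.8°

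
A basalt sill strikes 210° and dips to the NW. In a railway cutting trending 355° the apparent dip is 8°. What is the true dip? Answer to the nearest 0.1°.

13.8°

β = acute angle between strike 210° and section 355° = 35°.
tan δ = tan α / sin β = tan 8° / sin 35° = 0.1405 / 0.5736 = 0.2450
δ = arctan(0.2450) = 13.77°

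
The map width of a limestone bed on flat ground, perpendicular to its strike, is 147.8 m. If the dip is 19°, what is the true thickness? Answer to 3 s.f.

True thickness t = w · sin(dip) = 147.8 × sin 19°
t = 147.8 × 0.3256 = 48.119 m

48.1 m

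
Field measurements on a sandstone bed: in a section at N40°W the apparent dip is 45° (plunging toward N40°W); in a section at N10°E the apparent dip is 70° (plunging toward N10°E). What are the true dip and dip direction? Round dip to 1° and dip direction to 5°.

The two traces are lines in the plane: v₁ = (sin 320°·cos 45°, cos 320°·cos 45°, −sin 45°), v₂ = (sin 10°·cos 70°, cos 10°·cos 70°, −sin 70°).
n = v₁ × v₂ = (0.271, 0.469, 0.185) (taken with n_z > 0).
Dip δ = arctan(|n_h|/n_z) = arctan(0.542/0.185) = 71.1°.
Dip direction = azimuth of (n_x, n_y) = atan2(0.271, 0.469) = 30°.

true dip 71°, dip direction 030°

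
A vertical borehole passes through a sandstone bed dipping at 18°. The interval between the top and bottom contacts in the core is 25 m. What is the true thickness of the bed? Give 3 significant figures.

True thickness t = h · cos(dip) = 25 × cos 18°
t = 25 × 0.9511 = 23.776 m

23.8 m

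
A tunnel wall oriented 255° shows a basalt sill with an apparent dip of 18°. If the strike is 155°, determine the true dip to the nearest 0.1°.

18.3°

β = acute angle between strike 155° and section 255° = 80°.
tan δ = tan α / sin β = tan 18° / sin 80° = 0.3249 / 0.9848 = 0.3299
true dip = arctan 0.3299 = 18.26°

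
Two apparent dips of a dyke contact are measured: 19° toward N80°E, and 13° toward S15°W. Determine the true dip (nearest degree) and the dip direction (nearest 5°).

Each apparent-dip line lies in the plane. As unit vectors (x east, y north, z up), v₁ plunges 19°→N80°E and v₂ plunges 13°→S15°W.
Cross product v₁ × v₂ gives the pole to the plane: n ∝ (0.343, -0.292, 0.835).
tan δ = √(n_x²+n_y²)/n_z = 0.450/0.835, so δ = 28.3°.
Dip direction = atan2(0.343, -0.292) = 130° (azimuth of n's horizontal projection).

true dip 28°, dip direction 130°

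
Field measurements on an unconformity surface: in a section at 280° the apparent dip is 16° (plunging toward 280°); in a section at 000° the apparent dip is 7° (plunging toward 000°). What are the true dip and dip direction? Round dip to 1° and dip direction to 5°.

true dip 16°, dip direction 295°

Each apparent-dip line lies in the plane. As unit vectors (x east, y north, z up), v₁ plunges 16°→280° and v₂ plunges 7°→000°.
The plane normal is n = v₁ × v₂ ∝ (-0.253, 0.115, 0.940).
tan δ = √(n_x²+n_y²)/n_z = 0.278/0.940, so δ = 16.5°.
Dip direction = azimuth of (n_x, n_y) = atan2(-0.253, 0.115) = 294°.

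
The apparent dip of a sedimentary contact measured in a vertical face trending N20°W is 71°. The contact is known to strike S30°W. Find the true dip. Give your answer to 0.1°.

β = acute angle between strike S30°W and section N20°W = 50°.
tan δ = tan α / sin β = tan 71° / sin 50° = 2.9042 / 0.7660 = 3.7912
true dip = arctan 3.7912 = 75.22°

75.2°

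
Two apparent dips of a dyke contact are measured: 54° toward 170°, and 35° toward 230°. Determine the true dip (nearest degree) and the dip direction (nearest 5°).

Each apparent-dip line lies in the plane. As unit vectors (x east, y north, z up), v₁ plunges 54°→170° and v₂ plunges 35°→230°.
Cross product v₁ × v₂ gives the pole to the plane: n ∝ (0.094, -0.566, 0.417).
tan δ = √(n_x²+n_y²)/n_z = 0.574/0.417, so δ = 54.0°.
Dip direction = atan2(0.094, -0.566) = 171° (azimuth of n's horizontal projection).

true dip 54°, dip direction 170°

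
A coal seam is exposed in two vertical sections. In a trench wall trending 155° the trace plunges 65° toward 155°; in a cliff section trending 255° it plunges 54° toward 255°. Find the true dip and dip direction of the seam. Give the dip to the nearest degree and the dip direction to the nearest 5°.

true dip 70°, dip direction 195°

Represent each trace as a vector plunging at its apparent dip toward its trend (east-north-up frame): v₁ = (0.179, -0.383, -0.906), v₂ = (-0.568, -0.152, -0.809).
Cross product v₁ × v₂ gives the pole to the plane: n ∝ (-0.172, -0.659, 0.245).
tan δ = √(n_x²+n_y²)/n_z = 0.681/0.245, so δ = 70.2°.
Dip direction = atan2(-0.172, -0.659) = 195° (azimuth of n's horizontal projection).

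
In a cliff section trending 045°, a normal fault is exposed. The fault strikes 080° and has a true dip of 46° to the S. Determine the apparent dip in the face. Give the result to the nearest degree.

The section lies 35° from the strike.
tan(apparent dip) = tan 46° · sin 35° = 0.5940
α = arctan(0.5940) = 30.71°

31°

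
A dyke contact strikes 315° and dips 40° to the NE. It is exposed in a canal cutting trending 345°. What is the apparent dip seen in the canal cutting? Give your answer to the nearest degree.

The section lies 30° from the strike.
tan α = tan 40° × sin 30° = 0.8391 × 0.5000 = 0.4195
apparent dip = arctan 0.4195 = 22.76°

23°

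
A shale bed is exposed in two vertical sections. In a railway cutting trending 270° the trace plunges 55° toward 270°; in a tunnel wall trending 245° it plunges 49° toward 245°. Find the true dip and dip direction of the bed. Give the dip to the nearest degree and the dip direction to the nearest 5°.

true dip 56°, dip direction 285°

Represent each trace as a vector plunging at its apparent dip toward its trend (east-north-up frame): v₁ = (-0.574, -0.000, -0.819), v₂ = (-0.595, -0.277, -0.755).
Cross product v₁ × v₂ gives the pole to the plane: n ∝ (-0.227, 0.054, 0.159).
True dip = arccos(n_z / |n|) = arccos(0.5629) = 55.7°.
Dip direction = atan2(-0.227, 0.054) = 283° (azimuth of n's horizontal projection).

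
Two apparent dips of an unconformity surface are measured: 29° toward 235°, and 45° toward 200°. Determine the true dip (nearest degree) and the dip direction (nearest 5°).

Represent each trace as a vector plunging at its apparent dip toward its trend (east-north-up frame): v₁ = (-0.716, -0.502, -0.485), v₂ = (-0.242, -0.664, -0.707).
Cross product v₁ × v₂ gives the pole to the plane: n ∝ (0.033, -0.389, 0.355).
tan δ = √(n_x²+n_y²)/n_z = 0.391/0.355, so δ = 47.8°.
Dip direction = atan2(0.033, -0.389) = 175° (azimuth of n's horizontal projection).

true dip 48°, dip direction 175°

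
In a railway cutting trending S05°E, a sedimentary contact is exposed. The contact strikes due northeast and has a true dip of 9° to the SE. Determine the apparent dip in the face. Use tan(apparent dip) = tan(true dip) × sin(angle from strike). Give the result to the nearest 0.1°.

The section lies 50° from the strike.
tan α = tan 9° × sin 50° = 0.1584 × 0.7660 = 0.1213
apparent dip = arctan 0.1213 = 6.92°

6.9°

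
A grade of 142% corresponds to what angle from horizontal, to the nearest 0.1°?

tan θ = 142/100 = 1.4200
θ = arctan(1.4200) = 54.85°

54.8°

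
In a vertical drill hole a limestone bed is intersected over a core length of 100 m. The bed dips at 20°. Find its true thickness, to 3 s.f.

True thickness t = h · cos(dip) = 100 × cos 20°
t = 100 × 0.9397 = 93.969 m

94.0 m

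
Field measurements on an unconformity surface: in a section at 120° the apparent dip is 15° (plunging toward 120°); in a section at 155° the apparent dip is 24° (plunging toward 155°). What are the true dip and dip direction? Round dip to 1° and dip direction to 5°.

Each apparent-dip line lies in the plane. As unit vectors (x east, y north, z up), v₁ plunges 15°→120° and v₂ plunges 24°→155°.
Cross product v₁ × v₂ gives the pole to the plane: n ∝ (0.018, -0.240, 0.506).
Dip δ = arctan(|n_h|/n_z) = arctan(0.241/0.506) = 25.5°.
Dip direction = azimuth of (n_x, n_y) = atan2(0.018, -0.240) = 176°.

true dip 25°, dip direction 175°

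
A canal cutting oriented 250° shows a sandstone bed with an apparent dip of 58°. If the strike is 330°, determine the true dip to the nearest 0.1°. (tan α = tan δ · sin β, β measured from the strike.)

58.4°

β = acute angle between strike 330° and section 250° = 80°.
tan δ = tan α / sin β = tan 58° / sin 80° = 1.6003 / 0.9848 = 1.6250
true dip = arctan 1.6250 = 58.39°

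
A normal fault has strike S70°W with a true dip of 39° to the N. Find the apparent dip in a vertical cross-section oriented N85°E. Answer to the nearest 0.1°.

The strike is S70°W and the section trends N85°E; the acute angle between them is β = 15°.
tan(apparent dip) = tan 39° · sin 15° = 0.2096
apparent dip = arctan 0.2096 = 11.84°

11.8°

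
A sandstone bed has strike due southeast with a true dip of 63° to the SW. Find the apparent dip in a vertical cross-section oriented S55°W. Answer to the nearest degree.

The section lies 80° from the strike.
tan α = tan 63° × sin 80° = 1.9626 × 0.9848 = 1.9328
apparent dip = arctan 1.9328 = 62.64°

63°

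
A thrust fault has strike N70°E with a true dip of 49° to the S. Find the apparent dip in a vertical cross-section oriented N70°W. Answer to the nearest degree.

36°

Angle between strike (N70°E) and section (N70°W): β = 40°.
tan α = tan 49° × sin 40° = 1.1504 × 0.6428 = 0.7394
α = arctan(0.7394) = 36.48°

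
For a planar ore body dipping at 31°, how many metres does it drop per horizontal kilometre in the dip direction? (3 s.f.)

601 m

drop per km = 1000 × tan 31° = 1000 × 0.6009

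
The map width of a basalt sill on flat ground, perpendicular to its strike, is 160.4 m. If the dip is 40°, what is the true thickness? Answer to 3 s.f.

103 m

True thickness t = w · sin(dip) = 160.4 × sin 40°
t = 160.4 × 0.6428 = 103.103 m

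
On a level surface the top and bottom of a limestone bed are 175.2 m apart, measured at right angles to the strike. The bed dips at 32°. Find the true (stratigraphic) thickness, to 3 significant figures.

True thickness t = w · sin(dip) = 175.2 × sin 32°
t = 175.2 × 0.5299 = 92.842 m

92.8 m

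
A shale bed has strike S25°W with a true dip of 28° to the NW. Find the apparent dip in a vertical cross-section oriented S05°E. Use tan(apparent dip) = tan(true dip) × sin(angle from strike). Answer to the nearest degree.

15°

Angle between strike (S25°W) and section (S05°E): β = 30°.
tan α = tan 28° × sin 30° = 0.5317 × 0.5000 = 0.2659
α = arctan(0.2659) = 14.89°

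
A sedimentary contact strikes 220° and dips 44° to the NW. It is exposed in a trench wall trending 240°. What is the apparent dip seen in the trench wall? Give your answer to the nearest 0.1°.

The section lies 20° from the strike.
tan(apparent dip) = tan 44° · sin 20° = 0.3303
apparent dip = arctan 0.3303 = 18.28°

18.3°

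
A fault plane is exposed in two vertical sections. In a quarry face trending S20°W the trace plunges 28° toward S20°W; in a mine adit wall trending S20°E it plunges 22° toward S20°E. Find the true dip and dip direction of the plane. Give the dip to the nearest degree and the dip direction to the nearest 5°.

Represent each trace as a vector plunging at its apparent dip toward its trend (east-north-up frame): v₁ = (-0.302, -0.830, -0.469), v₂ = (0.317, -0.871, -0.375).
Cross product v₁ × v₂ gives the pole to the plane: n ∝ (-0.098, -0.262, 0.526).
Dip δ = arctan(|n_h|/n_z) = arctan(0.280/0.526) = 28.0°.
Dip direction = atan2(-0.098, -0.262) = 201° (azimuth of n's horizontal projection).

true dip 28°, dip direction 200°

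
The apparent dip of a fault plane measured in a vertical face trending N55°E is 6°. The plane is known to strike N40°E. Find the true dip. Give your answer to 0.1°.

The section is 15° from the strike.
tan(true dip) = tan 6° / sin 15° = 0.4061
true dip = arctan 0.4061 = 22.10°

22.1°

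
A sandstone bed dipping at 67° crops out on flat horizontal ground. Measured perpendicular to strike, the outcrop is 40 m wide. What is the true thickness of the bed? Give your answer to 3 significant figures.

True thickness t = w · sin(dip) = 40 × sin 67°
t = 40 × 0.9205 = 36.820 m

36.8 m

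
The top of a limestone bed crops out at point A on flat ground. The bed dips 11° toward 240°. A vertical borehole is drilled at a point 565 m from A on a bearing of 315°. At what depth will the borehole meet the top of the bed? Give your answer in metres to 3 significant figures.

28.4 m

The hole lies 75° from the dip direction, so the down-dip offset is 565 × cos 75° = 146.23 m.
Depth = down-dip offset × tan(dip) = 146.23 × tan 11° = 146.23 × 0.1944
Depth = 28.42 m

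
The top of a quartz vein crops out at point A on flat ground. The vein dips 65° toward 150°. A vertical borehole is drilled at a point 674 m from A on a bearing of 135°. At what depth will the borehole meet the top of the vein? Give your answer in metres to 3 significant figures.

The hole lies 15° from the dip direction, so the down-dip offset is 674 × cos 15° = 651.03 m.
Depth = down-dip offset × tan(dip) = 651.03 × tan 65° = 651.03 × 2.1445
Depth = 1396.15 m

1400 m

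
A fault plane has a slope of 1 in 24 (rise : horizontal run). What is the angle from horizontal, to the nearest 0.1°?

tan θ = 1/24 = 0.0417
θ = arctan(0.0417) = 2.39°

2.4°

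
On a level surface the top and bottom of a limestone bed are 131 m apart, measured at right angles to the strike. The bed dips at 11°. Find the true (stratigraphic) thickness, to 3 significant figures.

True thickness t = w · sin(dip) = 131 × sin 11°
t = 131 × 0.1908 = 24.996 m

25.0 m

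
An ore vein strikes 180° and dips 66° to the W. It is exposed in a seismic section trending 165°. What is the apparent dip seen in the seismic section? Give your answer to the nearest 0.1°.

30.2°

The strike is 180° and the section trends 165°; the acute angle between them is β = 15°.
tan α = tan 66° × sin 15° = 2.2460 × 0.2588 = 0.5813
α = arctan(0.5813) = 30.17°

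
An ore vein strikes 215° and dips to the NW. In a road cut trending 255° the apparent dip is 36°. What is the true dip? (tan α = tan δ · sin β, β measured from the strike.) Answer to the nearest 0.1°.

The section is 40° from the strike.
tan δ = tan α / sin β = tan 36° / sin 40° = 0.7265 / 0.6428 = 1.1303
δ = arctan(1.1303) = 48.50°

48.5°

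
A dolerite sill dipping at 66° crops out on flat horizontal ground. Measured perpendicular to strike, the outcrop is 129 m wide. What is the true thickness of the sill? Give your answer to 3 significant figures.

118 m

True thickness t = w · sin(dip) = 129 × sin 66°
t = 129 × 0.9135 = 117.847 m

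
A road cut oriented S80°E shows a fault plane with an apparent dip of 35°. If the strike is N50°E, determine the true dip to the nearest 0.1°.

β = acute angle between strike N50°E and section S80°E = 50°.
tan δ = tan α / sin β = tan 35° / sin 50° = 0.7002 / 0.7660 = 0.9141
δ = arctan(0.9141) = 42.43°

42.4°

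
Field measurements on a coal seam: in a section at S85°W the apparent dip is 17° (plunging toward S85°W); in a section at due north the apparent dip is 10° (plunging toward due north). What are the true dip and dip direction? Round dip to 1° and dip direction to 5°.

Represent each trace as a vector plunging at its apparent dip toward its trend (east-north-up frame): v₁ = (-0.953, -0.083, -0.292), v₂ = (0.000, 0.985, -0.174).
The plane normal is n = v₁ × v₂ ∝ (-0.302, 0.165, 0.938).
True dip = arccos(n_z / |n|) = arccos(0.9387) = 20.2°.
The horizontal component of n points toward azimuth atan2(n_x, n_y) = 299°, the dip direction.

true dip 20°, dip direction 300°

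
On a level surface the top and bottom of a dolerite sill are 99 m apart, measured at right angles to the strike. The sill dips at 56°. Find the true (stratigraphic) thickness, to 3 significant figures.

82.1 m

True thickness t = w · sin(dip) = 99 × sin 56°
t = 99 × 0.8290 = 82.075 m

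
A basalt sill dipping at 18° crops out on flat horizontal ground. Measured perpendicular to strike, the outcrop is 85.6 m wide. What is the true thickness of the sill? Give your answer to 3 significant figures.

26.5 m

True thickness t = w · sin(dip) = 85.6 × sin 18°
t = 85.6 × 0.3090 = 26.452 m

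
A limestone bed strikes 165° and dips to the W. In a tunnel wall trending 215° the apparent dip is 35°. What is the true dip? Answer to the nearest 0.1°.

The section is 50° from the strike.
tan(true dip) = tan 35° / sin 50° = 0.9141
true dip = arctan 0.9141 = 42.43°

42.4°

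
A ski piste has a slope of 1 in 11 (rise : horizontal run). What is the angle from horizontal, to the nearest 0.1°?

5.2°

tan θ = 1/11 = 0.0909
θ = arctan(0.0909) = 5.19°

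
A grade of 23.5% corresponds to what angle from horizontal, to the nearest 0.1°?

tan θ = 23.5/100 = 0.2350
θ = arctan(0.2350) = 13.22°

13.2°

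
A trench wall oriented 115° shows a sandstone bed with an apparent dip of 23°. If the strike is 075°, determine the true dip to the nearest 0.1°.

The section is 40° from the strike.
tan δ = tan α / sin β = tan 23° / sin 40° = 0.4245 / 0.6428 = 0.6604
true dip = arctan 0.6604 = 33.44°

33.4°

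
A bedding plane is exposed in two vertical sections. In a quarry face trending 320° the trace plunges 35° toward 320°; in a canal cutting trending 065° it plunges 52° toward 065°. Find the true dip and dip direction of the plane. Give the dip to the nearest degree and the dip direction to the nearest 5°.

Each apparent-dip line lies in the plane. As unit vectors (x east, y north, z up), v₁ plunges 35°→320° and v₂ plunges 52°→065°.
The plane normal is n = v₁ × v₂ ∝ (0.345, 0.735, 0.487).
True dip = arccos(n_z / |n|) = arccos(0.5144) = 59.0°.
Dip direction = atan2(0.345, 0.735) = 25° (azimuth of n's horizontal projection).

true dip 59°, dip direction 025°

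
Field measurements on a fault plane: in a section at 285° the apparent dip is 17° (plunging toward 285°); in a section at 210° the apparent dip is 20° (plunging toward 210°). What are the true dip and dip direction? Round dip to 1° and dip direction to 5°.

true dip 23°, dip direction 240°

The two traces are lines in the plane: v₁ = (sin 285°·cos 17°, cos 285°·cos 17°, −sin 17°), v₂ = (sin 210°·cos 20°, cos 210°·cos 20°, −sin 20°).
Cross product v₁ × v₂ gives the pole to the plane: n ∝ (-0.323, -0.179, 0.868).
tan δ = √(n_x²+n_y²)/n_z = 0.369/0.868, so δ = 23.0°.
Dip direction = azimuth of (n_x, n_y) = atan2(-0.323, -0.179) = 241°.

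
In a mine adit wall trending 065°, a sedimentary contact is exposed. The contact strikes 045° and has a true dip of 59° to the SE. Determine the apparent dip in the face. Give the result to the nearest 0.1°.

The section lies 20° from the strike.
tan(apparent dip) = tan 59° · sin 20° = 0.5692
apparent dip = arctan 0.5692 = 29.65°

29.6°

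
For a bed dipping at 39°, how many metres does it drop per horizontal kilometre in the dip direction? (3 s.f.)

810 m

drop per km = 1000 × tan 39° = 1000 × 0.8098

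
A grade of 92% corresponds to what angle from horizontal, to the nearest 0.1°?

tan θ = 92/100 = 0.9200
θ = arctan(0.9200) = 42.61°

42.6°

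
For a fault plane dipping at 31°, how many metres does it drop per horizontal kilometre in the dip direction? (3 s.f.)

601 m

drop per km = 1000 × tan 31° = 1000 × 0.6009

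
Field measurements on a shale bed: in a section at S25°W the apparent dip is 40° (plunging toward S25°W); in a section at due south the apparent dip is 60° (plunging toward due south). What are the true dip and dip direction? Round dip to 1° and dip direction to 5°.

Each apparent-dip line lies in the plane. As unit vectors (x east, y north, z up), v₁ plunges 40°→S25°W and v₂ plunges 60°→due south.
The plane normal is n = v₁ × v₂ ∝ (0.280, -0.280, 0.162).
True dip = arccos(n_z / |n|) = arccos(0.3783) = 67.8°.
Dip direction = atan2(0.280, -0.280) = 135° (azimuth of n's horizontal projection).

true dip 68°, dip direction 135°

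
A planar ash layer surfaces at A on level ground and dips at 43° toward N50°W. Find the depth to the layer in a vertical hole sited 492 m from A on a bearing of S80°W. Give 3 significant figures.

The hole lies 50° from the dip direction, so the down-dip offset is 492 × cos 50° = 316.25 m.
Depth = down-dip offset × tan(dip) = 316.25 × tan 43° = 316.25 × 0.9325
Depth = 294.91 m

295 m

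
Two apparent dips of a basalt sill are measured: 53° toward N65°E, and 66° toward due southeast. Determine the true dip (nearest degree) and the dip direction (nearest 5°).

true dip 67°, dip direction 120°

Represent each trace as a vector plunging at its apparent dip toward its trend (east-north-up frame): v₁ = (0.545, 0.254, -0.799), v₂ = (0.288, -0.288, -0.914).
n = v₁ × v₂ = (0.462, -0.269, 0.230) (taken with n_z > 0).
tan δ = √(n_x²+n_y²)/n_z = 0.534/0.230, so δ = 66.7°.
Dip direction = atan2(0.462, -0.269) = 120° (azimuth of n's horizontal projection).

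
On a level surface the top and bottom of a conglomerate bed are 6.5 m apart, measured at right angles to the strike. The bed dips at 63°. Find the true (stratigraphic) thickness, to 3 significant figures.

5.79 m

True thickness t = w · sin(dip) = 6.5 × sin 63°
t = 6.5 × 0.8910 = 5.792 m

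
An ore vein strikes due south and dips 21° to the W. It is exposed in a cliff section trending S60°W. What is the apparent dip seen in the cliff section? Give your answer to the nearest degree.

The section lies 60° from the strike.
tan(apparent dip) = tan 21° · sin 60° = 0.3324
apparent dip = arctan 0.3324 = 18.39°

18°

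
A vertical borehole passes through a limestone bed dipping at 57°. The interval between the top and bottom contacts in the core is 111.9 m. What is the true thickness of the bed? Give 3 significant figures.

60.9 m

True thickness t = h · cos(dip) = 111.9 × cos 57°
t = 111.9 × 0.5446 = 60.945 m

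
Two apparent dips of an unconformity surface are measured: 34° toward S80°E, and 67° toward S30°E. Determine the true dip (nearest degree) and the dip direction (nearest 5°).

true dip 69°, dip direction 175°

The two traces are lines in the plane: v₁ = (sin 100°·cos 34°, cos 100°·cos 34°, −sin 34°), v₂ = (sin 150°·cos 67°, cos 150°·cos 67°, −sin 67°).
Cross product v₁ × v₂ gives the pole to the plane: n ∝ (0.057, -0.642, 0.248).
True dip = arccos(n_z / |n|) = arccos(0.3592) = 69.0°.
Dip direction = azimuth of (n_x, n_y) = atan2(0.057, -0.642) = 175°.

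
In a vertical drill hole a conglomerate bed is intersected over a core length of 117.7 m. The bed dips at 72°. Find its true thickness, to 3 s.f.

36.4 m

True thickness t = h · cos(dip) = 117.7 × cos 72°
t = 117.7 × 0.3090 = 36.371 m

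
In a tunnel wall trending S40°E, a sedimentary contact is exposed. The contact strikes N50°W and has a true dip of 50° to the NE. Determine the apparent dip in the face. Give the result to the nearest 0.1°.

11.7°

Angle between strike (N50°W) and section (S40°E): β = 10°.
tan(apparent dip) = tan 50° · sin 10° = 0.2069
α = arctan(0.2069) = 11.69°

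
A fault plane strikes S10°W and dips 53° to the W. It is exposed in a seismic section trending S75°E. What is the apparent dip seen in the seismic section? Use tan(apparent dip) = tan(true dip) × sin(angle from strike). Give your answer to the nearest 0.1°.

52.9°

Angle between strike (S10°W) and section (S75°E): β = 85°.
tan(apparent dip) = tan 53° · sin 85° = 1.3220
apparent dip = arctan 1.3220 = 52.89°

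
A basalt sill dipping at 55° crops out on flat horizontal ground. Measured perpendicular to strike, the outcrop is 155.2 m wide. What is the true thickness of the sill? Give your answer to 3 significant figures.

127 m

True thickness t = w · sin(dip) = 155.2 × sin 55°
t = 155.2 × 0.8192 = 127.132 m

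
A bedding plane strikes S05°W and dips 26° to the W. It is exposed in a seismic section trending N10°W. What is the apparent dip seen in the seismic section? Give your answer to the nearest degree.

The section lies 15° from the strike.
tan(apparent dip) = tan 26° · sin 15° = 0.1262
apparent dip = arctan 0.1262 = 7.19°

7°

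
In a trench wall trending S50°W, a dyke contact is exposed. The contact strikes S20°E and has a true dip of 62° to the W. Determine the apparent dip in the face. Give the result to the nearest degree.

60°

The section lies 70° from the strike.
tan(apparent dip) = tan 62° · sin 70° = 1.7673
α = arctan(1.7673) = 60.50°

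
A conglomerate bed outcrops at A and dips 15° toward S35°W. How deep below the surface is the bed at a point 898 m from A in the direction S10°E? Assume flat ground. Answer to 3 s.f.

170 m

The hole lies 45° from the dip direction, so the down-dip offset is 898 × cos 45° = 634.98 m.
Depth = down-dip offset × tan(dip) = 634.98 × tan 15° = 634.98 × 0.2679
Depth = 170.14 m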